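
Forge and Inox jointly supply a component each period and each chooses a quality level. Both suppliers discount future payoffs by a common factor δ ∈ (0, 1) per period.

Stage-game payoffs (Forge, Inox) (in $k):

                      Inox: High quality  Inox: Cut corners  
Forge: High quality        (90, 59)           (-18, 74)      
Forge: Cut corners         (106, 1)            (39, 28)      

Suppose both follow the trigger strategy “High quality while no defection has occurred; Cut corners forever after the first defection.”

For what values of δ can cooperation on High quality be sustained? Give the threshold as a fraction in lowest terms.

Forge: cooperation gives 90 each period; deviation gives 106 once then 39 forever.
  90/(1−δ) ≥ 106 + 39δ/(1−δ) ⇒ δ ≥ 16/67.
Inox: cooperation gives 59 each period; deviation gives 74 once then 28 forever.
  δ ≥ 15/46.
Both must hold, so the binding constraint is Inox's: δ ≥ 15/46.

15/46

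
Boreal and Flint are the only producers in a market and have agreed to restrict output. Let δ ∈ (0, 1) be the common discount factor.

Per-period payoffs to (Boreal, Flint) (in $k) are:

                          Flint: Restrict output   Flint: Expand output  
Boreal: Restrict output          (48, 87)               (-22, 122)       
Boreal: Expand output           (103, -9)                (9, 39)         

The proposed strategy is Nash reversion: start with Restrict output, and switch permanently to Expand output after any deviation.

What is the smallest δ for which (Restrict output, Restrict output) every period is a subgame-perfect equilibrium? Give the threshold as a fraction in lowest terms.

55/94

Boreal: cooperation gives 48 each period; deviation gives 103 once then 9 forever.
  48/(1−δ) ≥ 103 + 9δ/(1−δ) ⇒ δ ≥ 55/94.
Flint: cooperation gives 87 each period; deviation gives 122 once then 39 forever.
  δ ≥ 35/83.
Both must hold, so the binding constraint is Boreal's: δ ≥ 55/94.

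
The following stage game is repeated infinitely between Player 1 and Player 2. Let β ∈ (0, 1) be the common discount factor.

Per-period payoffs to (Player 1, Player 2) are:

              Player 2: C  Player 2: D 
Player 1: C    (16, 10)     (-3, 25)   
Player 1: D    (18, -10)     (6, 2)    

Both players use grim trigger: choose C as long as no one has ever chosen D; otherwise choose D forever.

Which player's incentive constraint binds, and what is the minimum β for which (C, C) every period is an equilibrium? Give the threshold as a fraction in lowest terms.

For Player 1: deviation gain 18−16 = 2, per-period punishment loss 16−6 = 10. IC gives β ≥ 2/12 = 1/6.
For Player 2: gain 15, loss 8 per period, so β ≥ 15/23.
The tighter constraint is Player 2's, so cooperation needs β ≥ 15/23.

Player 2; β ≥ 15/23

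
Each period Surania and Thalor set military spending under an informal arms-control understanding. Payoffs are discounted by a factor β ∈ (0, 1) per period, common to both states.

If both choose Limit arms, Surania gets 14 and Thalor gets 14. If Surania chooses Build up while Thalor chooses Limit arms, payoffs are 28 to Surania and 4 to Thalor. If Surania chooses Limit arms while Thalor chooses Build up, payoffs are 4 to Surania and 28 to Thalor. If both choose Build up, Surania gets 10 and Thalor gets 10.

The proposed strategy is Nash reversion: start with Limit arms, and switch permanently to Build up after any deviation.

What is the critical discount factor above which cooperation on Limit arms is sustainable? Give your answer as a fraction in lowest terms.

14/(1−β) ≥ 28 + 10β/(1−β)
14 ≥ 28 − 18β
β ≥ 14/18 = 7/9.

7/9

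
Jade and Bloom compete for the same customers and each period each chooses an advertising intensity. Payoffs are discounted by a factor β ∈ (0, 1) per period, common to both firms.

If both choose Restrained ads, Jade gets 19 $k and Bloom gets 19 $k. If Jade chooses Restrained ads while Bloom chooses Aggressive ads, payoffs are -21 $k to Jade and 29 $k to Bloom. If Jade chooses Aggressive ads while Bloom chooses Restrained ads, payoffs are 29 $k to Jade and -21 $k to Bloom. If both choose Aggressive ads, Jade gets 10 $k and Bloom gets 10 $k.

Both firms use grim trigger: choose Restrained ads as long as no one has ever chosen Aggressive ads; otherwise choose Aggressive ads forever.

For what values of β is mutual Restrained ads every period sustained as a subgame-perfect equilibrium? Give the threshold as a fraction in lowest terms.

10/19

Under grim trigger the critical discount factor is (T−C)/(T−P) with T = 29, C = 19, P = 10.
β* = (29−19)/(29−10) = 10/19.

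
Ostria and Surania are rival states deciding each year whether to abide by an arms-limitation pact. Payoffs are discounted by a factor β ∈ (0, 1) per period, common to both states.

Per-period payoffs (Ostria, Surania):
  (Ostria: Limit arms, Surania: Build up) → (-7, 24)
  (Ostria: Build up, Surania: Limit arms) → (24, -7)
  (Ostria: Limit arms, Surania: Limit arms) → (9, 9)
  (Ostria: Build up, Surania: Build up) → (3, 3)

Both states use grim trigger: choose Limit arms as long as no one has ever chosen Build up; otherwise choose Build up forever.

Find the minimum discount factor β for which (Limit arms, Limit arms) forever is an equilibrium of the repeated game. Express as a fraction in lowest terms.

5/7

9/(1−β) ≥ 24 + 3β/(1−β)
9 ≥ 24 − 21β
β ≥ 15/21 = 5/7.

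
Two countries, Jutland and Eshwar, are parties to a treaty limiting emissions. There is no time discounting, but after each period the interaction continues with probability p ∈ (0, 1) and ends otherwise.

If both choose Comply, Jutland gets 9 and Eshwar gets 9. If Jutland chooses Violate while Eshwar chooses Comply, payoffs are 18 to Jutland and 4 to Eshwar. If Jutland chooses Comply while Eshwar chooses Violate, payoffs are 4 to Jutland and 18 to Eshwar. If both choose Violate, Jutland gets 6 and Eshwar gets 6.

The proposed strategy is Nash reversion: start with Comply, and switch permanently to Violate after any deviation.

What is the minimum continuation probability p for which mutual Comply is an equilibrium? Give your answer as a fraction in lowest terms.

3/4

With no time discounting, the continuation probability p plays the role of the discount factor.
Grim-trigger IC: 9/(1−p) ≥ 18 + 6p/(1−p) ⇒ p ≥ (18−9)/(18−6) = 3/4.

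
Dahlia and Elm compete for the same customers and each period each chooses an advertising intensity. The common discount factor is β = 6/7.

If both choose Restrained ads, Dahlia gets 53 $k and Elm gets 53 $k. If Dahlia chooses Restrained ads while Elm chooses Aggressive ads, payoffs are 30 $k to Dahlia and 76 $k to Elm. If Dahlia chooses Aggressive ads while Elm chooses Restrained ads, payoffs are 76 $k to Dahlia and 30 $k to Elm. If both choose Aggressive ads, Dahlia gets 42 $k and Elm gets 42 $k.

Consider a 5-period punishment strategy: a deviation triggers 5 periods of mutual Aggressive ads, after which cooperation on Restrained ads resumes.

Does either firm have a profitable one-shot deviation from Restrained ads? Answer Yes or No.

No

IC: β+…+β^5 ≥ (76−53)/(53−42) = 23/11.
At β = 6/7: partial sum = 3.2240 ≥ 2.0909. Cooperation sustainable.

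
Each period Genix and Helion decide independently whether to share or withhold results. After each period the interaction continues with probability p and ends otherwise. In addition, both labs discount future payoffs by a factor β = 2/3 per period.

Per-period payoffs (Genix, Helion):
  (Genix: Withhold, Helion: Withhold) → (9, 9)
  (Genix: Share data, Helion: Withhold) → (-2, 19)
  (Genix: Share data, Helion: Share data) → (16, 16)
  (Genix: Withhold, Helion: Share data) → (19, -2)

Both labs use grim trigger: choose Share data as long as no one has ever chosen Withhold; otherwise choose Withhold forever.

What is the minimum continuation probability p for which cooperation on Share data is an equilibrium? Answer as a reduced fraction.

With continuation probability p and discount β, the effective per-period discount factor is βp.
Grim-trigger IC: βp ≥ (19−16)/(19−9) = 3/10.
So p ≥ (3/10)/(2/3) = 9/20.

9/20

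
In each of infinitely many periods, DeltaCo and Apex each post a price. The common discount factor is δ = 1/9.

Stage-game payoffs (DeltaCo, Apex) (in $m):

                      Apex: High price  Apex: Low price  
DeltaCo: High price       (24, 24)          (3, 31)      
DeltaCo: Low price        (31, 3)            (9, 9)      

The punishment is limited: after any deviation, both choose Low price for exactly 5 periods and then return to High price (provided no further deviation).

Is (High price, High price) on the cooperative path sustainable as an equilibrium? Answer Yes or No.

No

A one-shot deviation gives 31 now, then 9 for 5 periods, then back to 24.
Gain from deviating: (31−24) today; loss: (24−9) in each of the next 5 periods.
No-deviation condition: (24−9)(δ+…+δ^5) ≥ 31−24, i.e. δ+…+δ^5 ≥ 7/15.
At δ = 1/9: δ+…+δ^5 = 0.1250 < 0.4667.
So cooperation is not sustainable.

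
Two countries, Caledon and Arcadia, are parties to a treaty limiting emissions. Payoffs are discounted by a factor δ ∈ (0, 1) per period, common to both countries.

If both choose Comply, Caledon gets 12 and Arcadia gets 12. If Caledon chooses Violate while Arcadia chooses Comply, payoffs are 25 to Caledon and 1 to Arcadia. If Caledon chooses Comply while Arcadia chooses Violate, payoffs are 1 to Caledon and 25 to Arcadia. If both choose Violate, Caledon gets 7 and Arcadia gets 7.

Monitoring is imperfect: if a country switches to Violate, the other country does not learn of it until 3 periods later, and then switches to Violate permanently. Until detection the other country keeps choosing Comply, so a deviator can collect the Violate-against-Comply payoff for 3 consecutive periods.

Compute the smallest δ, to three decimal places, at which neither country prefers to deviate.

0.897

The best deviation is to choose Violate for all 3 undetected periods, earning 25 each, then 7 forever once detected.
Deviation value: 25(1−δ^3)/(1−δ) + 7δ^3/(1−δ); cooperation value: 12/(1−δ).
IC: 12 ≥ 25(1−δ^3) + 7δ^3 = 25 − 18δ^3.
So δ^3 ≥ 13/18, giving δ ≥ (13/18)^(1/3) ≈ 0.897.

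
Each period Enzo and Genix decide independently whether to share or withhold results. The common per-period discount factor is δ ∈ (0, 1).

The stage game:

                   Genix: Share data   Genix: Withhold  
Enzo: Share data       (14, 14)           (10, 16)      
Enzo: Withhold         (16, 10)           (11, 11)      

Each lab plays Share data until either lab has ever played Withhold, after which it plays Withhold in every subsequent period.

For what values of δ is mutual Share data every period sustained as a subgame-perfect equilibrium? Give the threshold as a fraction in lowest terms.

2/5

One-period gain from deviating is 16 − 14 = 2. The loss is 14 − 11 = 3 in every subsequent period, with present value 3·δ/(1−δ).
Deviation is unprofitable when 3·δ/(1−δ) ≥ 2, i.e. δ/(1−δ) ≥ 2/3.
Equivalently δ ≥ 2/(2+3) = 2/5.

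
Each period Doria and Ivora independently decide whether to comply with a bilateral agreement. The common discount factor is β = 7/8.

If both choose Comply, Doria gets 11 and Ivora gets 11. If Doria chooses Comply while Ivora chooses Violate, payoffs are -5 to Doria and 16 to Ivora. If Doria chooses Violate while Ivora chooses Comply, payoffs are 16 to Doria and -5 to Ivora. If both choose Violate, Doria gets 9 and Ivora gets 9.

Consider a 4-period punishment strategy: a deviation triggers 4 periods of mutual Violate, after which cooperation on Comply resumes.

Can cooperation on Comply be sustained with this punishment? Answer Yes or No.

Comparing payoff streams over the 5 periods until play realigns: cooperate → 11(1+β+…+β^4); deviate → 16 + 9(β+…+β^4).
Cooperation is sustained iff (11−9)(β+…+β^4) ≥ 16−11.
β+…+β^4 = 7/8·(1−(7/8)^4)/(1−7/8) = 2.8967, and (16−11)/(11−9) = 2.5000.
2.8967 ≥ 2.5000, so cooperation is sustainable.

Yes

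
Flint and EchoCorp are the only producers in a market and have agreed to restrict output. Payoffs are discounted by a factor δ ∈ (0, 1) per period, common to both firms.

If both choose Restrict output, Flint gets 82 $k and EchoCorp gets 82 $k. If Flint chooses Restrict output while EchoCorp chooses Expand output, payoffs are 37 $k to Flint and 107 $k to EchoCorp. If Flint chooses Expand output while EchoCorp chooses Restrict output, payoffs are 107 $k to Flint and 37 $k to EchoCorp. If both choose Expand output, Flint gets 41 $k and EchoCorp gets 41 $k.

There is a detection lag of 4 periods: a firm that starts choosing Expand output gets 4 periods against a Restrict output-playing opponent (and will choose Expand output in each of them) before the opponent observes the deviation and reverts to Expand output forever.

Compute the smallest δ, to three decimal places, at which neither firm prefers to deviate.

A deviator earns 107 for 4 periods, then 41 forever; cooperating earns 82 forever. Multiplying the IC by (1−δ):
82 ≥ 107(1−δ^4) + 41δ^4, so 66·δ^4 ≥ 25 and δ^4 ≥ 25/66.
δ ≥ (25/66)^(1/4) ≈ 0.785.

0.785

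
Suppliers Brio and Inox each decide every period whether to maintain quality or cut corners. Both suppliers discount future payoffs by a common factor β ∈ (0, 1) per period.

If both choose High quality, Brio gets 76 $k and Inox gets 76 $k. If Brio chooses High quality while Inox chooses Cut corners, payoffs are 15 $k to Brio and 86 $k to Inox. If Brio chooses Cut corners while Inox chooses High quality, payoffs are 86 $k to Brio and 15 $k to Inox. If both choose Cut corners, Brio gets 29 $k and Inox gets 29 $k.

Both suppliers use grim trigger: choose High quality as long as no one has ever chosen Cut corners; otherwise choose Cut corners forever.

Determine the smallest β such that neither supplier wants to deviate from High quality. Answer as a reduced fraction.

Cooperation forever yields 76 each period: 76/(1−β).
Deviating yields 86 once, then 29 forever: 86 + 29β/(1−β).
No profitable deviation requires 76/(1−β) ≥ 86 + 29β/(1−β).
Multiplying by (1−β): 76 ≥ 86(1−β) + 29β = 86 − 57β.
So 57β ≥ 10, i.e. β ≥ 10/57.

10/57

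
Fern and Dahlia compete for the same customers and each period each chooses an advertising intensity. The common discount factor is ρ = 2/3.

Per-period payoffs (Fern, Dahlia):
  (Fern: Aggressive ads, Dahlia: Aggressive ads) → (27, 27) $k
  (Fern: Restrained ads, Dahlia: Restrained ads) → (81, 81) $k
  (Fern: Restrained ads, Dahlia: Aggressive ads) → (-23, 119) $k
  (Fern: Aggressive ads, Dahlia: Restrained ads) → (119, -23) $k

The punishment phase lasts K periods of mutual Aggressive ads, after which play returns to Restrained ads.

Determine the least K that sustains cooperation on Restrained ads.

IC: ρ(1−ρ^K)/(1−ρ) ≥ (119−81)/(81−27) = 19/27.
With ρ = 2/3: need 1 − ρ^K ≥ 19/27·(1−2/3)/(2/3), i.e. ρ^K ≤ 0.6481.
Since (2/3)^1 = 0.6667 and (2/3)^2 = 0.4444, the smallest such K is 2.

2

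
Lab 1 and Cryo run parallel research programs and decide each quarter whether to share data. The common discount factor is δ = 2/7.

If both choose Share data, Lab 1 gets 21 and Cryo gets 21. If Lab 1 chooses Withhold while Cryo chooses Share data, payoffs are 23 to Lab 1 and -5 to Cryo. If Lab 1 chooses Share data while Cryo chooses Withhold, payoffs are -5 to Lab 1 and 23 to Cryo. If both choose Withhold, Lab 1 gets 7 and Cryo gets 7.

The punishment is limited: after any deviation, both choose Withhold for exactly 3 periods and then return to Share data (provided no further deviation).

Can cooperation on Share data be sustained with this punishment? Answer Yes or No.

Yes

A one-shot deviation gives 23 now, then 7 for 3 periods, then back to 21.
Gain from deviating: (23−21) today; loss: (21−7) in each of the next 3 periods.
No-deviation condition: (21−7)(δ+…+δ^3) ≥ 23−21, i.e. δ+…+δ^3 ≥ 1/7.
At δ = 2/7: δ+…+δ^3 = 0.3907 ≥ 0.1429.
So cooperation is sustainable.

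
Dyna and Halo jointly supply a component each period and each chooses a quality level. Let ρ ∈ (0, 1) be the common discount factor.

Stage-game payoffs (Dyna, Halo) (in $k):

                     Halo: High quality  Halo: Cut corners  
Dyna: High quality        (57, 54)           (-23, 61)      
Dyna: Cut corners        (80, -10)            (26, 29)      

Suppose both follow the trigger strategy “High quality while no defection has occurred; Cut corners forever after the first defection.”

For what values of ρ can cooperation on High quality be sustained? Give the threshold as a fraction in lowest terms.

Dyna's threshold: (80−57)/(80−26) = 23/54.
Halo's threshold: (61−54)/(61−29) = 7/32.
23/54 > 7/32, so Dyna binds and ρ* = 23/54.

23/54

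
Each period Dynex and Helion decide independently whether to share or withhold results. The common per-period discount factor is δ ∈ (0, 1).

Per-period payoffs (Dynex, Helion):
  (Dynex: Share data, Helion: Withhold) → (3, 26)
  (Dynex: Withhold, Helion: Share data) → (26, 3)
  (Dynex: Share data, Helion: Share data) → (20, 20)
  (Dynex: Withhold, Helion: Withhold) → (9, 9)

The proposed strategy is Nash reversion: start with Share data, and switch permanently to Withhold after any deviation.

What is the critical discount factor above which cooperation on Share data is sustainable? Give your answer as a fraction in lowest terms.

Cooperation forever yields 20 each period: 20/(1−δ).
Deviating yields 26 once, then 9 forever: 26 + 9δ/(1−δ).
No profitable deviation requires 20/(1−δ) ≥ 26 + 9δ/(1−δ).
Multiplying by (1−δ): 20 ≥ 26(1−δ) + 9δ = 26 − 17δ.
So 17δ ≥ 6, i.e. δ ≥ 6/17.

6/17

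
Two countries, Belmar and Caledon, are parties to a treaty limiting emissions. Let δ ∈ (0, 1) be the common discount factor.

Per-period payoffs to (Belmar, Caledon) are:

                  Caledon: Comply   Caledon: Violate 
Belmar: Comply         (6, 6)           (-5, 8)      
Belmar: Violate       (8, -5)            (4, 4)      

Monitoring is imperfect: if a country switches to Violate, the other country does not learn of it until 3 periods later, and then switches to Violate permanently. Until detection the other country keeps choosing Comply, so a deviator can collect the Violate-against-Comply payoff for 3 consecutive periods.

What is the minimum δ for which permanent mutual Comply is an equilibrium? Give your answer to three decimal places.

A deviator earns 8 for 3 periods, then 4 forever; cooperating earns 6 forever. Multiplying the IC by (1−δ):
6 ≥ 8(1−δ^3) + 4δ^3, so 4·δ^3 ≥ 2 and δ^3 ≥ 1/2.
δ ≥ (1/2)^(1/3) ≈ 0.794.

0.794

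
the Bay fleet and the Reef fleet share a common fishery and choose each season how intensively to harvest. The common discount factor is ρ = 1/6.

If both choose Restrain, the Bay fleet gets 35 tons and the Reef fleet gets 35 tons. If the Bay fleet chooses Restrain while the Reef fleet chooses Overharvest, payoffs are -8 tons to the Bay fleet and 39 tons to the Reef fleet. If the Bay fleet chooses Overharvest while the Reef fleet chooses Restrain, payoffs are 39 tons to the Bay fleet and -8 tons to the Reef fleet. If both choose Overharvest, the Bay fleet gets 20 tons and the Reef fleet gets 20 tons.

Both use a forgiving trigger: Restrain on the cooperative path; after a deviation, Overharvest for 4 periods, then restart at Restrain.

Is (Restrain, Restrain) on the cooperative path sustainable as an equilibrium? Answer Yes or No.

Comparing payoff streams over the 5 periods until play realigns: cooperate → 35(1+ρ+…+ρ^4); deviate → 39 + 20(ρ+…+ρ^4).
Cooperation is sustained iff (35−20)(ρ+…+ρ^4) ≥ 39−35.
ρ+…+ρ^4 = 1/6·(1−(1/6)^4)/(1−1/6) = 0.1998, and (39−35)/(35−20) = 0.2667.
0.1998 < 0.2667, so cooperation is not sustainable.

No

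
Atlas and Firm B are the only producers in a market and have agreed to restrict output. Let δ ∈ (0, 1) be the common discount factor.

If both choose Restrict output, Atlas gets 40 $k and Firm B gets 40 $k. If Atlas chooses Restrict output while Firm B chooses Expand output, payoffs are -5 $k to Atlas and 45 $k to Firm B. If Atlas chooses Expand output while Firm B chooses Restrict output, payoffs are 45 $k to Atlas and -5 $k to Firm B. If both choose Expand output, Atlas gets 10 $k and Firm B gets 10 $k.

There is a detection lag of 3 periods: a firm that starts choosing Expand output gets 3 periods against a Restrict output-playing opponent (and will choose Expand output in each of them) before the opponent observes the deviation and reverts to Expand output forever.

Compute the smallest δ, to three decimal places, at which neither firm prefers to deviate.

0.523

Deviating for the 3 undetected periods gains 45−40 = 5 per period over cooperation, then loses 40−10 = 30 per period forever once punishment starts.
Gain: 5(1 + δ + … + δ^2); loss: 30·δ^3/(1−δ).
No profitable deviation ⇔ 5(1−δ^3) ≤ 30·δ^3, i.e. δ^3 ≥ 5/(5+30) = 1/7.
Hence δ ≥ (1/7)^(1/3) ≈ 0.523.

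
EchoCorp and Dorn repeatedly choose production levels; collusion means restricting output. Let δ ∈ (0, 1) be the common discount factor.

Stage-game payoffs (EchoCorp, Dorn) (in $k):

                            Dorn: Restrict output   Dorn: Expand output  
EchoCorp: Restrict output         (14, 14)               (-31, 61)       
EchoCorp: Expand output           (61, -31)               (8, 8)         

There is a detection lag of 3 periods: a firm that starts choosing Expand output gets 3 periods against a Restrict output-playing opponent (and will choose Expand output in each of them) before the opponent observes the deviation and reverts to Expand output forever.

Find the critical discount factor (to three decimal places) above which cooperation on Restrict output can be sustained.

A deviator earns 61 for 3 periods, then 8 forever; cooperating earns 14 forever. Multiplying the IC by (1−δ):
14 ≥ 61(1−δ^3) + 8δ^3, so 53·δ^3 ≥ 47 and δ^3 ≥ 47/53.
δ ≥ (47/53)^(1/3) ≈ 0.961.

0.961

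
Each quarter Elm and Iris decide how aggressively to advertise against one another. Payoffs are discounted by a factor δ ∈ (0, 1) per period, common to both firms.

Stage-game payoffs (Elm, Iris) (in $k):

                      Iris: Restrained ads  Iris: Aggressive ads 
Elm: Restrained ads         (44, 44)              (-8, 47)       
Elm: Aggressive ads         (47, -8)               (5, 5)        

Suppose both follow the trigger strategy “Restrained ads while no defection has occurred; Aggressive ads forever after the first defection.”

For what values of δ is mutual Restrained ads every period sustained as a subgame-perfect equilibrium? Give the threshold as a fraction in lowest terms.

Cooperation forever yields 44 each period: 44/(1−δ).
Deviating yields 47 once, then 5 forever: 47 + 5δ/(1−δ).
No profitable deviation requires 44/(1−δ) ≥ 47 + 5δ/(1−δ).
Multiplying by (1−δ): 44 ≥ 47(1−δ) + 5δ = 47 − 42δ.
So 42δ ≥ 3, i.e. δ ≥ 3/42 = 1/14.

1/14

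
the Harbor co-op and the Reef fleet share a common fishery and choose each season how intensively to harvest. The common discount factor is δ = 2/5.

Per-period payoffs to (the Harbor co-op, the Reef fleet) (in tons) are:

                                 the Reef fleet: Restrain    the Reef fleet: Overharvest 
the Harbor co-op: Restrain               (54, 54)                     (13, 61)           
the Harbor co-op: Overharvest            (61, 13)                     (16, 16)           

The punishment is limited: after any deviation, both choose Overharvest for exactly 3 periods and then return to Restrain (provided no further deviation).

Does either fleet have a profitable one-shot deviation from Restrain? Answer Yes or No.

No

Comparing payoff streams over the 4 periods until play realigns: cooperate → 54(1+δ+…+δ^3); deviate → 61 + 16(δ+…+δ^3).
Cooperation is sustained iff (54−16)(δ+…+δ^3) ≥ 61−54.
δ+…+δ^3 = 2/5·(1−(2/5)^3)/(1−2/5) = 0.6240, and (61−54)/(54−16) = 0.1842.
0.6240 ≥ 0.1842, so cooperation is sustainable.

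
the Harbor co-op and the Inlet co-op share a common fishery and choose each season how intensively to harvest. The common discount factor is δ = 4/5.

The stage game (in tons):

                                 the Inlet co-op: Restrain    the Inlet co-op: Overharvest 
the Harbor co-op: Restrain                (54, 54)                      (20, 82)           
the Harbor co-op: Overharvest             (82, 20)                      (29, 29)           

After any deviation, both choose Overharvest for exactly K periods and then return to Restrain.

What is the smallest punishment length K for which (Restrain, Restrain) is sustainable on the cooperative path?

2

IC: δ(1−δ^K)/(1−δ) ≥ (82−54)/(54−29) = 28/25.
With δ = 4/5: need 1 − δ^K ≥ 28/25·(1−4/5)/(4/5), i.e. δ^K ≤ 0.7200.
Since (4/5)^1 = 0.8000 and (4/5)^2 = 0.6400, the smallest such K is 2.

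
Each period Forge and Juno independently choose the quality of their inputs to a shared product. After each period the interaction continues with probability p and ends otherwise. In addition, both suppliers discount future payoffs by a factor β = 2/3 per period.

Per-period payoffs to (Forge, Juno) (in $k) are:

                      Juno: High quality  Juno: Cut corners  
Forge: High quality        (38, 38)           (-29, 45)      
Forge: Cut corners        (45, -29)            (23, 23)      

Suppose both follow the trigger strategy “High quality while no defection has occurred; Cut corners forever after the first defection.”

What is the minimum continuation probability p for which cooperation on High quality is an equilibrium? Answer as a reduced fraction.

21/44

Expected continuation weight on next period's payoff is β·p = 2/3·p, which plays the role of the discount factor.
Cooperation requires 2/3·p ≥ (45−38)/(45−23) = 7/22, hence p ≥ 21/44.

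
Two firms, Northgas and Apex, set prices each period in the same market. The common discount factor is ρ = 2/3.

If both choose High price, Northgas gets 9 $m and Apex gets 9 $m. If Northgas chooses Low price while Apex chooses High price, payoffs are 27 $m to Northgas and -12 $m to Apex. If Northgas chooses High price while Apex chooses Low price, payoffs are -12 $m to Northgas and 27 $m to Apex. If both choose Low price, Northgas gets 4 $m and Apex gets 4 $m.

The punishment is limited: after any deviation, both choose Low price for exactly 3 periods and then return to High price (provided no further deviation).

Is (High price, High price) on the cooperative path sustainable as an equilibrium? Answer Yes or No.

IC: ρ+…+ρ^3 ≥ (27−9)/(9−4) = 18/5.
At ρ = 2/3: partial sum = 1.4074 < 3.6000. Cooperation not sustainable.

No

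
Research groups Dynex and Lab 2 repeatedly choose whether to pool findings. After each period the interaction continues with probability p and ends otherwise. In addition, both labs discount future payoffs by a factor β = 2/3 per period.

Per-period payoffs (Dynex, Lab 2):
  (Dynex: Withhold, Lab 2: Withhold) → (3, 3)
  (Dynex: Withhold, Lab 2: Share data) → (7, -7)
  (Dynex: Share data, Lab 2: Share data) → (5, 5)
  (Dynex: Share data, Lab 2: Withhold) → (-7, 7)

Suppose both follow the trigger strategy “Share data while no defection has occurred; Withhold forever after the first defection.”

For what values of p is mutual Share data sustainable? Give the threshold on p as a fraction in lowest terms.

3/4

With continuation probability p and discount β, the effective per-period discount factor is βp.
Grim-trigger IC: βp ≥ (7−5)/(7−3) = 1/2.
So p ≥ (1/2)/(2/3) = 3/4.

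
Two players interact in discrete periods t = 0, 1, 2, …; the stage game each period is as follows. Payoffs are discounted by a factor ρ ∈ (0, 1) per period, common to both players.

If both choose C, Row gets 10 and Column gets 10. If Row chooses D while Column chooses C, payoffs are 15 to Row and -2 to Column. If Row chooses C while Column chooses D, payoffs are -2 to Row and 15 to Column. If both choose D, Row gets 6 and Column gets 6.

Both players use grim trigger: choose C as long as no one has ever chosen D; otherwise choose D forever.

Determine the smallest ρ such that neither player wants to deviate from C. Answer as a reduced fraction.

Under grim trigger the critical discount factor is (T−C)/(T−P) with T = 15, C = 10, P = 6.
ρ* = (15−10)/(15−6) = 5/9.

5/9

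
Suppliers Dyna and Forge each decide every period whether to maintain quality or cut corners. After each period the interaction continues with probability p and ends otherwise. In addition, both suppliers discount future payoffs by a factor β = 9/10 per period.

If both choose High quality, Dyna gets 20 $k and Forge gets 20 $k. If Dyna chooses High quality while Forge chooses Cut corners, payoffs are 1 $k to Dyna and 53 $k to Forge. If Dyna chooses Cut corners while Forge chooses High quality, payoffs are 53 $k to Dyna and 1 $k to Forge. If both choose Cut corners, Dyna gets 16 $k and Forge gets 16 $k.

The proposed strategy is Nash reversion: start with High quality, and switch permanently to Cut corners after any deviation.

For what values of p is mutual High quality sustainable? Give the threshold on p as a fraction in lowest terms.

With continuation probability p and discount β, the effective per-period discount factor is βp.
Grim-trigger IC: βp ≥ (53−20)/(53−16) = 33/37.
So p ≥ (33/37)/(9/10) = 110/111.

110/111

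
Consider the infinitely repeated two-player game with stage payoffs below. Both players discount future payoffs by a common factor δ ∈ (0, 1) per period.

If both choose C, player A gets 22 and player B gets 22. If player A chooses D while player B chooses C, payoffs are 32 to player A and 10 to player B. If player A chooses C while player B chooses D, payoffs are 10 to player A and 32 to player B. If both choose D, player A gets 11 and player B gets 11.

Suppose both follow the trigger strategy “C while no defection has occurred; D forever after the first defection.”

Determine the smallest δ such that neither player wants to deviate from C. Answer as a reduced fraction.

Under grim trigger the critical discount factor is (T−C)/(T−P) with T = 32, C = 22, P = 11.
δ* = (32−22)/(32−11) = 10/21.

10/21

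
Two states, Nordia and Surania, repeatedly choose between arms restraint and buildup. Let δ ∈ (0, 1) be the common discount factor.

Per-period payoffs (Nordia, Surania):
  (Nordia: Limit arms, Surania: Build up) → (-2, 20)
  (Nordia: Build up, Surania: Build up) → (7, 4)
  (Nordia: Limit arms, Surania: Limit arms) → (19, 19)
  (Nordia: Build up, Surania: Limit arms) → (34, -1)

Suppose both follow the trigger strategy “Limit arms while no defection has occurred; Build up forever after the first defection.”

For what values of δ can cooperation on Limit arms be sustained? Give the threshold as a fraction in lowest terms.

Nordia: cooperation gives 19 each period; deviation gives 34 once then 7 forever.
  19/(1−δ) ≥ 34 + 7δ/(1−δ) ⇒ δ ≥ 15/27 = 5/9.
Surania: cooperation gives 19 each period; deviation gives 20 once then 4 forever.
  δ ≥ 1/16.
Both must hold, so the binding constraint is Nordia's: δ ≥ 5/9.

5/9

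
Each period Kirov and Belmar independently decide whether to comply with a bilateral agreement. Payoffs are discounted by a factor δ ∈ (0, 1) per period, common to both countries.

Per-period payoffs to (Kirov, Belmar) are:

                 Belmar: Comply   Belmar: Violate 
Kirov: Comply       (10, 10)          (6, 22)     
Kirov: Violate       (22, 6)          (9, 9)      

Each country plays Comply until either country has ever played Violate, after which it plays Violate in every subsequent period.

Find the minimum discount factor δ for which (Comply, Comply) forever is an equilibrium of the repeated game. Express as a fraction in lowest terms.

12/13

Cooperation forever yields 10 each period: 10/(1−δ).
Deviating yields 22 once, then 9 forever: 22 + 9δ/(1−δ).
No profitable deviation requires 10/(1−δ) ≥ 22 + 9δ/(1−δ).
Multiplying by (1−δ): 10 ≥ 22(1−δ) + 9δ = 22 − 13δ.
So 13δ ≥ 12, i.e. δ ≥ 12/13.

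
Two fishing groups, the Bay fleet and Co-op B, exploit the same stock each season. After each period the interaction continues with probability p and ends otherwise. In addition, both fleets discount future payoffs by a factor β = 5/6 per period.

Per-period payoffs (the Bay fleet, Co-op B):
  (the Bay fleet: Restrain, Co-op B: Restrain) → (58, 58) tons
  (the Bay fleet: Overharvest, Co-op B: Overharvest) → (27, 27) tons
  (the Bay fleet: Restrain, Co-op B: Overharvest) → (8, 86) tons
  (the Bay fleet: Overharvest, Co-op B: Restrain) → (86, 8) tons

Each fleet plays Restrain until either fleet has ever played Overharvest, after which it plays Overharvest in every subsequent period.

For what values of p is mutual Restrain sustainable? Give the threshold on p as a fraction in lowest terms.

Expected continuation weight on next period's payoff is β·p = 5/6·p, which plays the role of the discount factor.
Cooperation requires 5/6·p ≥ (86−58)/(86−27) = 28/59, hence p ≥ 168/295.

168/295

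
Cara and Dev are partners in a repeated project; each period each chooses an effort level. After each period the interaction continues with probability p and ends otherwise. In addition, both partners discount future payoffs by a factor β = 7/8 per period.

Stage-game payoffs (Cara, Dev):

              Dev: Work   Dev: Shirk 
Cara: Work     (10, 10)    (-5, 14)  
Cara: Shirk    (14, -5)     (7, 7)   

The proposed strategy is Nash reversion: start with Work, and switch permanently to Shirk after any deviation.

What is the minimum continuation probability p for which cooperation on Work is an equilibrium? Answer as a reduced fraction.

32/49

Expected continuation weight on next period's payoff is β·p = 7/8·p, which plays the role of the discount factor.
Cooperation requires 7/8·p ≥ (14−10)/(14−7) = 4/7, hence p ≥ 32/49.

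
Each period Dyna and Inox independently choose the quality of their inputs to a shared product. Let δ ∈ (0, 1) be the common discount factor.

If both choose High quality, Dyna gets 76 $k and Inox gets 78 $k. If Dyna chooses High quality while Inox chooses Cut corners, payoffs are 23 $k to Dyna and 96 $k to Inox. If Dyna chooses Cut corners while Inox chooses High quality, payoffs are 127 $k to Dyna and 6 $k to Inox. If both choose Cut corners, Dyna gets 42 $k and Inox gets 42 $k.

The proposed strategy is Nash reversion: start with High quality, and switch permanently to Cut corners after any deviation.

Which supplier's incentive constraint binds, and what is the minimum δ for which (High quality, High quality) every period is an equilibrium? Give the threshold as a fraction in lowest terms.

Dyna; δ ≥ 3/5

Dyna's threshold: (127−76)/(127−42) = 3/5.
Inox's threshold: (96−78)/(96−42) = 1/3.
3/5 > 1/3, so Dyna binds and δ* = 3/5.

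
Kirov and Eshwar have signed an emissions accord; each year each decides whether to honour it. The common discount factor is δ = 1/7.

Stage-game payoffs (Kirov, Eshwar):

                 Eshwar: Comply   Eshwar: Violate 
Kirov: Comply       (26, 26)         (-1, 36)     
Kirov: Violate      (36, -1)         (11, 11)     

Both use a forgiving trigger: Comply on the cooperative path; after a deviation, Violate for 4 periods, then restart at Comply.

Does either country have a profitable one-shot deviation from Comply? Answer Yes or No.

IC: δ+…+δ^4 ≥ (36−26)/(26−11) = 2/3.
At δ = 1/7: partial sum = 0.1666 < 0.6667. Cooperation not sustainable.

Yes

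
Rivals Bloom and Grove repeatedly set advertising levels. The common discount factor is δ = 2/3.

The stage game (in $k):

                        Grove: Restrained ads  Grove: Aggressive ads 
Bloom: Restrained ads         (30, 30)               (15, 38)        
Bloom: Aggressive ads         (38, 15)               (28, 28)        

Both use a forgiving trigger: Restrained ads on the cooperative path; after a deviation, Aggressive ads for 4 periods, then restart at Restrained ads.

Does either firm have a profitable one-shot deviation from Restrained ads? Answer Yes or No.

Comparing payoff streams over the 5 periods until play realigns: cooperate → 30(1+δ+…+δ^4); deviate → 38 + 28(δ+…+δ^4).
Cooperation is sustained iff (30−28)(δ+…+δ^4) ≥ 38−30.
δ+…+δ^4 = 2/3·(1−(2/3)^4)/(1−2/3) = 1.6049, and (38−30)/(30−28) = 4.0000.
1.6049 < 4.0000, so cooperation is not sustainable.

Yes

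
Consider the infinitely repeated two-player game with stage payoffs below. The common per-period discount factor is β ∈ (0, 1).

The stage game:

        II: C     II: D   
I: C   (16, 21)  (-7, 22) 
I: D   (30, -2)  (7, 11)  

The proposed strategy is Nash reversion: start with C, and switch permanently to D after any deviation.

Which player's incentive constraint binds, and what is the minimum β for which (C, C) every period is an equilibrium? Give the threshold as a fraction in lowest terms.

I; β ≥ 14/23

I's threshold: (30−16)/(30−7) = 14/23.
II's threshold: (22−21)/(22−11) = 1/11.
14/23 > 1/11, so I binds and β* = 14/23.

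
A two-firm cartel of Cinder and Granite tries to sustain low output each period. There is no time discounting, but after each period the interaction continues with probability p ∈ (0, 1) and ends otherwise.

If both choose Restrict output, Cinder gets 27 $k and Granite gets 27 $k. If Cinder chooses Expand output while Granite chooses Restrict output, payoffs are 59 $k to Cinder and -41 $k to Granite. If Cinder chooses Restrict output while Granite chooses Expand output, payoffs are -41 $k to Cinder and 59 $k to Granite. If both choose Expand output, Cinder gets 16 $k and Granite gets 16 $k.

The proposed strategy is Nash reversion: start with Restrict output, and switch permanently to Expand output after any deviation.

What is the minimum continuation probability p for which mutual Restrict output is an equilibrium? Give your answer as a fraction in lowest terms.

With no time discounting, the continuation probability p plays the role of the discount factor.
Grim-trigger IC: 27/(1−p) ≥ 59 + 16p/(1−p) ⇒ p ≥ (59−27)/(59−16) = 32/43.

32/43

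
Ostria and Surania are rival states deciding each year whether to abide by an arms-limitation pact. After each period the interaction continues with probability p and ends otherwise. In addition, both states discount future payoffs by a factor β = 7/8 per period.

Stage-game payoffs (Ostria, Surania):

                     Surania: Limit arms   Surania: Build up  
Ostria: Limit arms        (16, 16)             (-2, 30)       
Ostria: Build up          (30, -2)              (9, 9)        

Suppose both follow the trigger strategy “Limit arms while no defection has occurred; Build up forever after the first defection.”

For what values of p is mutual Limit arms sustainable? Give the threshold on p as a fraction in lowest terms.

16/21

Expected continuation weight on next period's payoff is β·p = 7/8·p, which plays the role of the discount factor.
Cooperation requires 7/8·p ≥ (30−16)/(30−9) = 2/3, hence p ≥ 16/21.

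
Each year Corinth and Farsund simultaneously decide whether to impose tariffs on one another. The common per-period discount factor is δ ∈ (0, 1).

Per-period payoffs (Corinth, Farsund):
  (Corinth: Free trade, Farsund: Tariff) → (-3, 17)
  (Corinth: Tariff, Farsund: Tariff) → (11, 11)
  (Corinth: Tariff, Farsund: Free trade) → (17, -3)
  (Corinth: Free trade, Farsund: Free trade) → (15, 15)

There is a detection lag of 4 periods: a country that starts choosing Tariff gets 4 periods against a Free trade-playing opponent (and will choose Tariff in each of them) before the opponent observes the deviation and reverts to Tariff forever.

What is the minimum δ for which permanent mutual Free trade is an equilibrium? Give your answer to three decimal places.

0.760

The best deviation is to choose Tariff for all 4 undetected periods, earning 17 each, then 11 forever once detected.
Deviation value: 17(1−δ^4)/(1−δ) + 11δ^4/(1−δ); cooperation value: 15/(1−δ).
IC: 15 ≥ 17(1−δ^4) + 11δ^4 = 17 − 6δ^4.
So δ^4 ≥ 2/6 = 1/3, giving δ ≥ (1/3)^(1/4) ≈ 0.760.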